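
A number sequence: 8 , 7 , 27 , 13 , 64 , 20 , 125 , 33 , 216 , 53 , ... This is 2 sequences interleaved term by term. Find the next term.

343

Split by position mod 2 into 2 tracks.
Track A: 8, 27, 64, 125, 216 — perfect cubes starting at 2³.
Track B: 7, 13, 20, 33, 53 — each term equals the sum of the previous two.
Position 11 → track A, term 6 = 343.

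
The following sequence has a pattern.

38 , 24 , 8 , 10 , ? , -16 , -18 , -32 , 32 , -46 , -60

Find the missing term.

The slot pattern repeats as AAB (period 3), so there are 2 interleaved tracks.
Track A: 38, 24, 10, ?, -18, -32, -46, -60 — arithmetic with common difference −14.
Track B: 8, -16, 32 — geometric with ratio -2.
Filling track A at index 4 by its rule yields -4.

-4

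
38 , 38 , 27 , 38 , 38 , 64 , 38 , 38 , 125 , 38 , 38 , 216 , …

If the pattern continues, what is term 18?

512

Reading positions in blocks of 3 reveals the pattern AAB — 2 tracks woven together.
Track A: 38, 38, 38, 38, 38, 38, 38, 38 — the constant sequence 38.
Track B: 27, 64, 125, 216 — consecutive cubes n³ from n = 3.
Term 18 comes from track B (its 6th entry): 512.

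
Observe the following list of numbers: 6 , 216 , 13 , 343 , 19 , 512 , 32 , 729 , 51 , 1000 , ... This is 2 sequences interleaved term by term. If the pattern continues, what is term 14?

1728

Positions 1, 3, 5, … form one subsequence and positions 2, 4, 6, … form another.
Stream A: 6, 13, 19, 32, 51 — Fibonacci-style (each term is the sum of the two before it).
Stream B: 216, 343, 512, 729, 1000 — consecutive cubes n³ from n = 6.
Position 14 → stream B, term 7 = 1728.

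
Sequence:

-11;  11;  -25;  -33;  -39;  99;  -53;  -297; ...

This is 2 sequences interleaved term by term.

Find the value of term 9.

Taking every 2nd term gives 2 separate tracks.
Subsequence A: -11, -25, -39, -53 — arithmetic, step −14.
Subsequence B: 11, -33, 99, -297 — geometric, ×-3 each step.
Term 9 comes from subsequence A (its 5th entry): -67.

-67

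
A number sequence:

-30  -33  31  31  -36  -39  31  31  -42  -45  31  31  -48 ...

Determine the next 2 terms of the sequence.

-51, 31

Reading positions in blocks of 4 reveals the pattern AABB — 2 tracks woven together.
Stream A is -30, -33, -36, -39, -42, -45, -48, which is arithmetic, step −3.
Stream B is 31, 31, 31, 31, 31, 31, which is the constant sequence 31.
Position 14 falls in stream A as its term 8, giving -51.
Position 15 → stream B, term 7 = 31.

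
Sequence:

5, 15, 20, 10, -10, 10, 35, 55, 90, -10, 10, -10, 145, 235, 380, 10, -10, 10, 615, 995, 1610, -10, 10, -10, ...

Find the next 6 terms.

Positions follow the repeating pattern AAABBB; grouping by letter gives 2 tracks.
Track A: 5, 15, 20, 35, 55, 90, 145, 235, 380, 615, 995, 1610 — each term equals the sum of the previous two.
Track B: 10, -10, 10, -10, 10, -10, 10, -10, 10, -10, 10, -10 — oscillating between 10 and -10.
Position 25 falls in track A as its term 13, giving 2605.
The 26th slot belongs to track A; its 14th term is 4215.
Position 27 falls in track A as its term 15, giving 6820.
Term 28 comes from track B (its 13th entry): 10.
Position 29 falls in track B as its term 14, giving -10.
Position 30 falls in track B as its term 15, giving 10.

2605, 4215, 6820, 10, -10, 10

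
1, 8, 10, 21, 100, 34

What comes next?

1000

Positions 1, 3, 5, … form one subsequence and positions 2, 4, 6, … form another.
Track A: 1, 10, 100. Multiplying by 10 each time.
Track B: 8, 21, 34. Arithmetic with common difference +13.
Term 7 comes from track A (its 4th entry): 1000.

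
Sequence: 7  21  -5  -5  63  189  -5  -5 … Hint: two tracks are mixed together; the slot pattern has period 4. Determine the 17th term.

Positions follow the repeating pattern AABB; grouping by letter gives 2 tracks.
Track A is 7, 21, 63, 189, which is geometric with ratio 3.
Track B is -5, -5, -5, -5, which is always -5.
The 17th slot belongs to track A; its 9th term is 45927.

45927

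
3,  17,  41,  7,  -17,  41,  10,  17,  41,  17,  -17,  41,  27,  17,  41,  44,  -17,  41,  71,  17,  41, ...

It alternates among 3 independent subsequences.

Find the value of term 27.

41

The terms cycle through 3 interleaved subsequences.
Stream A: 3, 7, 10, 17, 27, 44, 71 — a Fibonacci-like recurrence a_n = a_{n-1} + a_{n-2}.
Stream B: 17, -17, 17, -17, 17, -17, 17 — oscillating between 17 and -17.
Stream C: 41, 41, 41, 41, 41, 41, 41 — constant 41.
The 27th slot belongs to stream C; its 9th term is 41.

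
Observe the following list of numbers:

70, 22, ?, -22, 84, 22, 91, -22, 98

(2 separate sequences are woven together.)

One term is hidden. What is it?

Split by position mod 2 into 2 tracks.
Track A: 70, ?, 84, 91, 98. Linear: a_n = 63 + 7·n.
Track B: 22, -22, 22, -22. The oscillation 22·(−1)^(n+1).
The gap is track A's term 2; the rule gives 77.

77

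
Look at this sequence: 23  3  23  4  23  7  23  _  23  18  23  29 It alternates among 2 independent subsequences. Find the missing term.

11

The terms cycle through 2 interleaved subsequences.
Track A: 23, 23, 23, 23, 23, 23 (constant 23).
Track B: 3, 4, 7, ?, 18, 29 (a Fibonacci-like recurrence a_n = a_{n-1} + a_{n-2}).
The gap is track B's term 4; the rule gives 11.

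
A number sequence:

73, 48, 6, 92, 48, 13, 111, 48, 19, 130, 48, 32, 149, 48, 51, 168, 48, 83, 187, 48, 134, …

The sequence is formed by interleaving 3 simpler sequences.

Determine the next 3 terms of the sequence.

206, 48, 217

Taking every 3rd term gives 3 separate tracks.
Subsequence A: 73, 92, 111, 130, 149, 168, 187. Arithmetic with common difference +19.
Subsequence B: 48, 48, 48, 48, 48, 48, 48. Always 48.
Subsequence C: 6, 13, 19, 32, 51, 83, 134. A Fibonacci-like recurrence a_n = a_{n-1} + a_{n-2}.
Position 22 falls in subsequence A as its term 8, giving 206.
The 23rd slot belongs to subsequence B; its 8th term is 48.
The 24th slot belongs to subsequence C; its 8th term is 217.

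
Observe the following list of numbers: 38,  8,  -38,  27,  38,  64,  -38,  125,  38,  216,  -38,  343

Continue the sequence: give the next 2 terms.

Odd-indexed and even-indexed terms follow separate rules.
Stream A: 38, -38, 38, -38, 38, -38 (oscillating between 38 and -38).
Stream B: 8, 27, 64, 125, 216, 343 (perfect cubes starting at 2³).
The 13th slot belongs to stream A; its 7th term is 38.
Position 14 falls in stream B as its term 7, giving 512.

38, 512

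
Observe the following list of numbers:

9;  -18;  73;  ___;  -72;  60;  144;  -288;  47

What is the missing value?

36

Positions follow the repeating pattern AAB; grouping by letter gives 2 tracks.
Track A: 9, -18, ?, -72, 144, -288. Geometric, ×-2 each step.
Track B: 73, 60, 47. Arithmetic with common difference −13.
Filling track A at index 3 by its rule yields 36.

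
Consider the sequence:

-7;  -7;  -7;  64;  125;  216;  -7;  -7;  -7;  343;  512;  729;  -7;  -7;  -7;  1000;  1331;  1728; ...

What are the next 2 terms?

-7, -7

Positions follow the repeating pattern AAABBB; grouping by letter gives 2 tracks.
Track A is -7, -7, -7, -7, -7, -7, -7, -7, -7, which is the constant sequence -7.
Track B is 64, 125, 216, 343, 512, 729, 1000, 1331, 1728, which is consecutive cubes n³ from n = 4.
Position 19 → track A, term 10 = -7.
Position 20 falls in track A as its term 11, giving -7.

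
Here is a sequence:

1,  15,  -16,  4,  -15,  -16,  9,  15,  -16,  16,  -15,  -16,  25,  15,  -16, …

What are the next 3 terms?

36, -15, -16

Split by position mod 3: positions 1, 4, 7, … form one track, and each other residue class forms its own.
Subsequence A: 1, 4, 9, 16, 25. Perfect squares starting at 1².
Subsequence B: 15, -15, 15, -15, 15. The oscillation 15·(−1)^(n+1).
Subsequence C: -16, -16, -16, -16, -16. Constant -16.
Term 16 comes from subsequence A (its 6th entry): 36.
The 17th slot belongs to subsequence B; its 6th term is -15.
The 18th slot belongs to subsequence C; its 6th term is -16.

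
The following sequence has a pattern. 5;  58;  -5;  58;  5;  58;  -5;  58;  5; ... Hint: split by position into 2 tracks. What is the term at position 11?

Taking every 2nd term gives 2 separate tracks.
Track A: 5, -5, 5, -5, 5 (the oscillation 5·(−1)^(n+1)).
Track B: 58, 58, 58, 58 (always 58).
The 11th slot belongs to track A; its 6th term is -5.

-5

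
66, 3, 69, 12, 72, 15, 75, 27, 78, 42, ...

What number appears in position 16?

Split by position mod 2 into 2 tracks.
Track A: 66, 69, 72, 75, 78 (arithmetic with common difference +3).
Track B: 3, 12, 15, 27, 42 (a Fibonacci-like recurrence a_n = a_{n-1} + a_{n-2}).
Position 16 falls in track B as its term 8, giving 180.

180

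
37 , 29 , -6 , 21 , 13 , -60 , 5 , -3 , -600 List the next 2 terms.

The slot pattern repeats as AAB (period 3), so there are 2 interleaved tracks.
Track A: 37, 29, 21, 13, 5, -3. Arithmetic with common difference −8.
Track B: -6, -60, -600. Geometric with ratio 10.
Term 10 comes from track A (its 7th entry): -11.
Position 11 → track A, term 8 = -19.

-11, -19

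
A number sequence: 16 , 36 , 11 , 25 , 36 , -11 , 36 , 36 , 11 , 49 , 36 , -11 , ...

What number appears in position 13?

64

Split by position mod 3 into 3 tracks.
Track A: 16, 25, 36, 49 — the squares 4², 5², 6², ….
Track B: 36, 36, 36, 36 — always 36.
Track C: 11, -11, 11, -11 — oscillating between 11 and -11.
Term 13 comes from track A (its 5th entry): 64.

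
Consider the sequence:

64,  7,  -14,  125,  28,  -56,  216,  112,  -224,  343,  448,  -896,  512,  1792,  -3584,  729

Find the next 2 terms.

7168, -14336

The slot pattern repeats as ABB (period 3), so there are 2 interleaved tracks.
Stream A: 64, 125, 216, 343, 512, 729. Perfect cubes starting at 4³.
Stream B: 7, -14, 28, -56, 112, -224, 448, -896, 1792, -3584. Geometric, ×-2 each step.
Position 17 falls in stream B as its term 11, giving 7168.
Position 18 falls in stream B as its term 12, giving -14336.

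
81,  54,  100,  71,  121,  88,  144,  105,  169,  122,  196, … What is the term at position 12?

Taking every 2nd term gives 2 separate tracks.
Stream A: 81, 100, 121, 144, 169, 196 (the squares 9², 10², 11², …).
Stream B: 54, 71, 88, 105, 122 (adding 17 each time).
The 12th slot belongs to stream B; its 6th term is 139.

139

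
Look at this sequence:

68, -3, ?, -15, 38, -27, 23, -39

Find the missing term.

Split by position mod 2 into 2 tracks.
Track A: 68, ?, 38, 23 (subtracting 15 each time).
Track B: -3, -15, -27, -39 (arithmetic, step −12).
The gap is track A's term 2; the rule gives 53.

53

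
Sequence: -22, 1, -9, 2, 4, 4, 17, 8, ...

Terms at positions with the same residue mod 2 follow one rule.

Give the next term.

The terms cycle through 2 interleaved subsequences.
Subsequence A is -22, -9, 4, 17, which is arithmetic with common difference +13.
Subsequence B is 1, 2, 4, 8, which is successive powers of 2.
The 9th slot belongs to subsequence A; its 5th term is 30.

30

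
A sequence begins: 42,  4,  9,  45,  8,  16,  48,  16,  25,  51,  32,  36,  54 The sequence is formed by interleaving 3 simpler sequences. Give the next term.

64

Read the sequence 3 terms at a time; column i is its own pattern.
Subsequence A = 42, 45, 48, 51, 54: adding 3 each time.
Subsequence B = 4, 8, 16, 32: successive powers of 2.
Subsequence C = 9, 16, 25, 36: perfect squares starting at 3².
Position 14 falls in subsequence B as its term 5, giving 64.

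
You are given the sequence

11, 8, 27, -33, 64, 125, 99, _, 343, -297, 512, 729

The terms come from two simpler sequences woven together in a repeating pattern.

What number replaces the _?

Positions follow the repeating pattern ABB; grouping by letter gives 2 tracks.
Subsequence A: 11, -33, 99, -297 — geometric, ×-3 each step.
Subsequence B: 8, 27, 64, 125, ?, 343, 512, 729 — consecutive cubes n³ from n = 2.
Filling subsequence B at index 5 by its rule yields 216.

216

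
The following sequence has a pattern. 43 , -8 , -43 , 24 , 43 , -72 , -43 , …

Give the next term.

Split by position mod 2 into 2 tracks.
Stream A = 43, -43, 43, -43: oscillating between 43 and -43.
Stream B = -8, 24, -72: a geometric progression (common ratio -3).
Position 8 → stream B, term 4 = 216.

216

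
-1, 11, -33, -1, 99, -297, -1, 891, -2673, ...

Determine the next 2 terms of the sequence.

-1, 8019

The slot pattern repeats as ABB (period 3), so there are 2 interleaved tracks.
Stream A: -1, -1, -1. Constant -1.
Stream B: 11, -33, 99, -297, 891, -2673. Geometric with ratio -3.
Term 10 comes from stream A (its 4th entry): -1.
Term 11 comes from stream B (its 7th entry): 8019.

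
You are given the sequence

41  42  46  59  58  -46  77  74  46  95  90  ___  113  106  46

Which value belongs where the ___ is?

-46

Split by position mod 3 into 3 tracks.
Track A: 41, 59, 77, 95, 113. Linear: a_n = 23 + 18·n.
Track B: 42, 58, 74, 90, 106. Arithmetic, step +16.
Track C: 46, -46, 46, ?, 46. Oscillating between 46 and -46.
The gap is track C's term 4; the rule gives -46.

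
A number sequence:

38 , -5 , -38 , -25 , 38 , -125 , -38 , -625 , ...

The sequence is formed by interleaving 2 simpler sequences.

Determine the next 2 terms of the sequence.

Taking every 2nd term gives 2 separate tracks.
Stream A: 38, -38, 38, -38 (alternating ±38).
Stream B: -5, -25, -125, -625 (a geometric progression (common ratio 5)).
Term 9 comes from stream A (its 5th entry): 38.
Position 10 falls in stream B as its term 5, giving -3125.

38, -3125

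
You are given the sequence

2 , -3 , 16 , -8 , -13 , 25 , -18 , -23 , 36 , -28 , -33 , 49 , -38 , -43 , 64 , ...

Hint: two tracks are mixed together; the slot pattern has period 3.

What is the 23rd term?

-73

The slot pattern repeats as AAB (period 3), so there are 2 interleaved tracks.
Track A = 2, -3, -8, -13, -18, -23, -28, -33, -38, -43: linear: a_n = 7 − 5·n.
Track B = 16, 25, 36, 49, 64: consecutive squares n² from n = 4.
Position 23 falls in track A as its term 16, giving -73.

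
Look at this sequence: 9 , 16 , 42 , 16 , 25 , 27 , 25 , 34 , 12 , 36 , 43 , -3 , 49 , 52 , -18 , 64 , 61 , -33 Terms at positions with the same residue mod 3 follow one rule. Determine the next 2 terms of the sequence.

81, 70

Split by position mod 3 into 3 tracks.
Subsequence A = 9, 16, 25, 36, 49, 64: the squares 3², 4², 5², ….
Subsequence B = 16, 25, 34, 43, 52, 61: arithmetic with common difference +9.
Subsequence C = 42, 27, 12, -3, -18, -33: arithmetic with common difference −15.
Position 19 falls in subsequence A as its term 7, giving 81.
The 20th slot belongs to subsequence B; its 7th term is 70.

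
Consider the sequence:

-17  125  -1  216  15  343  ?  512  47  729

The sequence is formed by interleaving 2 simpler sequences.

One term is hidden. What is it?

31

Odd-indexed and even-indexed terms follow separate rules.
Stream A: -17, -1, 15, ?, 47. Adding 16 each time.
Stream B: 125, 216, 343, 512, 729. The cubes 5³, 6³, 7³, ….
Filling stream A at index 4 by its rule yields 31.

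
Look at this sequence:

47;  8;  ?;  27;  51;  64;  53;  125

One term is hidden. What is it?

Positions 1, 3, 5, … form one subsequence and positions 2, 4, 6, … form another.
Track A is 47, ?, 51, 53, which is linear: a_n = 45 + 2·n.
Track B is 8, 27, 64, 125, which is consecutive cubes n³ from n = 2.
Filling track A at index 2 by its rule yields 49.

49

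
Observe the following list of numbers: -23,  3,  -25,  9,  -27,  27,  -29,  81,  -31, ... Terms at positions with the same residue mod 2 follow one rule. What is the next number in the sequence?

243

The terms cycle through 2 interleaved subsequences.
Track A: -23, -25, -27, -29, -31 — subtracting 2 each time.
Track B: 3, 9, 27, 81 — geometric, ×3 each step.
Term 10 comes from track B (its 5th entry): 243.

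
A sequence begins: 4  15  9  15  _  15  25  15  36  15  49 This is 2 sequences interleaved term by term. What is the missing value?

16

The terms cycle through 2 interleaved subsequences.
Stream A: 4, 9, ?, 25, 36, 49 — consecutive squares n² from n = 2.
Stream B: 15, 15, 15, 15, 15 — the constant sequence 15.
Filling stream A at index 3 by its rule yields 16.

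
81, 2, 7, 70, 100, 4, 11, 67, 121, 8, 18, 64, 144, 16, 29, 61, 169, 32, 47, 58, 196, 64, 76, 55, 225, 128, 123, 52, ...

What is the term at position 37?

Split by position mod 4 into 4 tracks.
Subsequence A = 81, 100, 121, 144, 169, 196, 225: perfect squares starting at 9².
Subsequence B = 2, 4, 8, 16, 32, 64, 128: powers of 2.
Subsequence C = 7, 11, 18, 29, 47, 76, 123: a Fibonacci-like recurrence a_n = a_{n-1} + a_{n-2}.
Subsequence D = 70, 67, 64, 61, 58, 55, 52: subtracting 3 each time.
The 37th slot belongs to subsequence A; its 10th term is 324.

324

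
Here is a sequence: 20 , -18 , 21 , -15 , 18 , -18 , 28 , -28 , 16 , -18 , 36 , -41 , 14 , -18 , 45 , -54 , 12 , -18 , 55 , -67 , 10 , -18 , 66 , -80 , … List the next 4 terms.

8, -18, 78, -93

Taking every 4th term gives 4 separate tracks.
Track A = 20, 18, 16, 14, 12, 10: linear: a_n = 22 − 2·n.
Track B = -18, -18, -18, -18, -18, -18: the constant sequence -18.
Track C = 21, 28, 36, 45, 55, 66: triangular numbers starting at T_6.
Track D = -15, -28, -41, -54, -67, -80: subtracting 13 each time.
Position 25 falls in track A as its term 7, giving 8.
Term 26 comes from track B (its 7th entry): -18.
Position 27 → track C, term 7 = 78.
Position 28 → track D, term 7 = -93.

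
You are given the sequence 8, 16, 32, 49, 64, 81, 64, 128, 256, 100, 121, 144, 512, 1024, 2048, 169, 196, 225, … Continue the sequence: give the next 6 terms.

4096, 8192, 16384, 256, 289, 324

Reading positions in blocks of 6 reveals the pattern AAABBB — 2 tracks woven together.
Stream A: 8, 16, 32, 64, 128, 256, 512, 1024, 2048 — multiplying by 2 each time.
Stream B: 49, 64, 81, 100, 121, 144, 169, 196, 225 — perfect squares starting at 7².
Position 19 falls in stream A as its term 10, giving 4096.
The 20th slot belongs to stream A; its 11th term is 8192.
Term 21 comes from stream A (its 12th entry): 16384.
Position 22 → stream B, term 10 = 256.
Term 23 comes from stream B (its 11th entry): 289.
Term 24 comes from stream B (its 12th entry): 324.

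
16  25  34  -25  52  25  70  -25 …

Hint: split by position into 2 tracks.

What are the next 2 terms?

Positions 1, 3, 5, … form one subsequence and positions 2, 4, 6, … form another.
Stream A: 16, 34, 52, 70. Arithmetic, step +18.
Stream B: 25, -25, 25, -25. The oscillation 25·(−1)^(n+1).
Term 9 comes from stream A (its 5th entry): 88.
Position 10 falls in stream B as its term 5, giving 25.

88, 25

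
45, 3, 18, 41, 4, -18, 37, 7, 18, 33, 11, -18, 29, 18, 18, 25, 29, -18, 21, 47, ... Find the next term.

18

Split by position mod 3 into 3 tracks.
Subsequence A: 45, 41, 37, 33, 29, 25, 21 — arithmetic, step −4.
Subsequence B: 3, 4, 7, 11, 18, 29, 47 — each term equals the sum of the previous two.
Subsequence C: 18, -18, 18, -18, 18, -18 — alternating ±18.
The 21st slot belongs to subsequence C; its 7th term is 18.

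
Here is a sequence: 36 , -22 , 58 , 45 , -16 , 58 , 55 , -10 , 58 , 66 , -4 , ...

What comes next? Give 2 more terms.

58, 78

Split by position mod 3: positions 1, 4, 7, … form one track, and each other residue class forms its own.
Track A is 36, 45, 55, 66, which is triangular numbers n(n+1)/2 for n = 8, 9, ….
Track B is -22, -16, -10, -4, which is linear: a_n = -28 + 6·n.
Track C is 58, 58, 58, which is constant 58.
Term 12 comes from track C (its 4th entry): 58.
Term 13 comes from track A (its 5th entry): 78.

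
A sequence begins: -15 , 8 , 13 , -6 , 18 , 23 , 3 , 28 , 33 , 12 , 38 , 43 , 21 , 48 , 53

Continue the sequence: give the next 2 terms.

Reading positions in blocks of 3 reveals the pattern ABB — 2 tracks woven together.
Subsequence A = -15, -6, 3, 12, 21: adding 9 each time.
Subsequence B = 8, 13, 18, 23, 28, 33, 38, 43, 48, 53: adding 5 each time.
The 16th slot belongs to subsequence A; its 6th term is 30.
The 17th slot belongs to subsequence B; its 11th term is 58.

30, 58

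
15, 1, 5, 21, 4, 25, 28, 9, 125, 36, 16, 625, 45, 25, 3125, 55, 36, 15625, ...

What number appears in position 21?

Read the sequence 3 terms at a time; column i is its own pattern.
Track A is 15, 21, 28, 36, 45, 55, which is triangular numbers starting at T_5.
Track B is 1, 4, 9, 16, 25, 36, which is perfect squares starting at 1².
Track C is 5, 25, 125, 625, 3125, 15625, which is powers 5^1, 5^2, 5^3, ….
Position 21 → track C, term 7 = 78125.

78125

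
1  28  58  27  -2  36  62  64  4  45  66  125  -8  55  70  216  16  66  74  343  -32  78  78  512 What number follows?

Split by position mod 4 into 4 tracks.
Track A = 1, -2, 4, -8, 16, -32: multiplying by -2 each time.
Track B = 28, 36, 45, 55, 66, 78: triangular numbers starting at T_7.
Track C = 58, 62, 66, 70, 74, 78: arithmetic, step +4.
Track D = 27, 64, 125, 216, 343, 512: perfect cubes starting at 3³.
Position 25 → track A, term 7 = 64.

64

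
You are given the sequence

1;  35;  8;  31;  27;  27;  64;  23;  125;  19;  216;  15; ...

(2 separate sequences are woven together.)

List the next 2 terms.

343, 11

The terms cycle through 2 interleaved subsequences.
Subsequence A: 1, 8, 27, 64, 125, 216. The cubes 1³, 2³, 3³, ….
Subsequence B: 35, 31, 27, 23, 19, 15. Linear: a_n = 39 − 4·n.
Term 13 comes from subsequence A (its 7th entry): 343.
Term 14 comes from subsequence B (its 7th entry): 11.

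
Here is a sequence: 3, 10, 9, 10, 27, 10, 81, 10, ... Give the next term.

243

Positions 1, 3, 5, … form one subsequence and positions 2, 4, 6, … form another.
Stream A: 3, 9, 27, 81 — powers 3^1, 3^2, 3^3, ….
Stream B: 10, 10, 10, 10 — constant 10.
The 9th slot belongs to stream A; its 5th term is 243.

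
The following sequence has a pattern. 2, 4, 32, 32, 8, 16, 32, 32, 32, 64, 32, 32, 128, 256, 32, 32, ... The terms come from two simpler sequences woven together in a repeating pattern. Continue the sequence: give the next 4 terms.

512, 1024, 32, 32

Reading positions in blocks of 4 reveals the pattern AABB — 2 tracks woven together.
Track A: 2, 4, 8, 16, 32, 64, 128, 256 — powers of 2.
Track B: 32, 32, 32, 32, 32, 32, 32, 32 — always 32.
The 17th slot belongs to track A; its 9th term is 512.
Term 18 comes from track A (its 10th entry): 1024.
Position 19 falls in track B as its term 9, giving 32.
Position 20 → track B, term 10 = 32.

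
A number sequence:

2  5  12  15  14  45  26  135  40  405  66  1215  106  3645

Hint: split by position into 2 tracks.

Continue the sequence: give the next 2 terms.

Taking every 2nd term gives 2 separate tracks.
Track A is 2, 12, 14, 26, 40, 66, 106, which is a Fibonacci-like recurrence a_n = a_{n-1} + a_{n-2}.
Track B is 5, 15, 45, 135, 405, 1215, 3645, which is geometric with ratio 3.
The 15th slot belongs to track A; its 8th term is 172.
Term 16 comes from track B (its 8th entry): 10935.

172, 10935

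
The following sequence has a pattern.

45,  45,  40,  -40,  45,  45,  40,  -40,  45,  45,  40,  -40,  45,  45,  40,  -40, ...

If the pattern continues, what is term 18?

45

The slot pattern repeats as AABB (period 4), so there are 2 interleaved tracks.
Track A = 45, 45, 45, 45, 45, 45, 45, 45: the constant sequence 45.
Track B = 40, -40, 40, -40, 40, -40, 40, -40: the oscillation 40·(−1)^(n+1).
Term 18 comes from track A (its 10th entry): 45.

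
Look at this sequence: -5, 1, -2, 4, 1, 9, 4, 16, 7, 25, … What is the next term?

10

Split by position mod 2 into 2 tracks.
Subsequence A: -5, -2, 1, 4, 7 — arithmetic, step +3.
Subsequence B: 1, 4, 9, 16, 25 — perfect squares starting at 1².
Position 11 → subsequence A, term 6 = 10.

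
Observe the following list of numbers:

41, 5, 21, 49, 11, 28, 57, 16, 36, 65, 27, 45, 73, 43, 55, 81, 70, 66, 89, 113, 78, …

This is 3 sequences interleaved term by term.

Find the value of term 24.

91

Read the sequence 3 terms at a time; column i is its own pattern.
Track A is 41, 49, 57, 65, 73, 81, 89, which is arithmetic, step +8.
Track B is 5, 11, 16, 27, 43, 70, 113, which is a Fibonacci-like recurrence a_n = a_{n-1} + a_{n-2}.
Track C is 21, 28, 36, 45, 55, 66, 78, which is triangular numbers starting at T_6.
Position 24 → track C, term 8 = 91.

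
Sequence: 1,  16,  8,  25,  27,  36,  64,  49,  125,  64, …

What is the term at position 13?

Split by position mod 2 into 2 tracks.
Track A: 1, 8, 27, 64, 125. The cubes 1³, 2³, 3³, ….
Track B: 16, 25, 36, 49, 64. Perfect squares starting at 4².
Position 13 falls in track A as its term 7, giving 343.

343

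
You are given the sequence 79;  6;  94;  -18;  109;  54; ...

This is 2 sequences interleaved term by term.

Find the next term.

124

Odd-indexed and even-indexed terms follow separate rules.
Track A = 79, 94, 109: adding 15 each time.
Track B = 6, -18, 54: geometric with ratio -3.
Term 7 comes from track A (its 4th entry): 124.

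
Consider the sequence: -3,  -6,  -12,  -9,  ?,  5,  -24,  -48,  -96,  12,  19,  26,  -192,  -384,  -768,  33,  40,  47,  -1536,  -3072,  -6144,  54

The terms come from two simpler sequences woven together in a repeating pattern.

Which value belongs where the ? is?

Reading positions in blocks of 6 reveals the pattern AAABBB — 2 tracks woven together.
Track A is -3, -6, -12, -24, -48, -96, -192, -384, -768, -1536, -3072, -6144, which is geometric, ×2 each step.
Track B is -9, ?, 5, 12, 19, 26, 33, 40, 47, 54, which is linear: a_n = -16 + 7·n.
Filling track B at index 2 by its rule yields -2.

-2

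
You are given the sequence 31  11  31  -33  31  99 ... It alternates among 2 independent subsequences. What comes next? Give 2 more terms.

The terms cycle through 2 interleaved subsequences.
Stream A is 31, 31, 31, which is always 31.
Stream B is 11, -33, 99, which is geometric, ×-3 each step.
Position 7 falls in stream A as its term 4, giving 31.
The 8th slot belongs to stream B; its 4th term is -297.

31, -297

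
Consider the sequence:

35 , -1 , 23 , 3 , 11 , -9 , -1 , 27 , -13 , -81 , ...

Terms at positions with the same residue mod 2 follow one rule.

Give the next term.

-25

Positions 1, 3, 5, … form one subsequence and positions 2, 4, 6, … form another.
Track A: 35, 23, 11, -1, -13 — subtracting 12 each time.
Track B: -1, 3, -9, 27, -81 — geometric with ratio -3.
The 11th slot belongs to track A; its 6th term is -25.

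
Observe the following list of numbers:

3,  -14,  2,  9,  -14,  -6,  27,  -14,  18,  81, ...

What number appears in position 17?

The terms cycle through 3 interleaved subsequences.
Stream A is 3, 9, 27, 81, which is successive powers of 3.
Stream B is -14, -14, -14, which is the constant sequence -14.
Stream C is 2, -6, 18, which is multiplying by -3 each time.
Position 17 falls in stream B as its term 6, giving -14.

-14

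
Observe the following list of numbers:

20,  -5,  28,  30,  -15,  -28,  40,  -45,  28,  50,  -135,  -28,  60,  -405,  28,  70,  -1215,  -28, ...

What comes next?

80

The terms cycle through 3 interleaved subsequences.
Track A is 20, 30, 40, 50, 60, 70, which is linear: a_n = 10 + 10·n.
Track B is -5, -15, -45, -135, -405, -1215, which is a geometric progression (common ratio 3).
Track C is 28, -28, 28, -28, 28, -28, which is the oscillation 28·(−1)^(n+1).
Position 19 falls in track A as its term 7, giving 80.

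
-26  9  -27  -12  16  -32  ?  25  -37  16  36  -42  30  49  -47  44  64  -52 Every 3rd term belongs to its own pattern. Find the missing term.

2

Split by position mod 3 into 3 tracks.
Track A: -26, -12, ?, 16, 30, 44. Arithmetic with common difference +14.
Track B: 9, 16, 25, 36, 49, 64. Consecutive squares n² from n = 3.
Track C: -27, -32, -37, -42, -47, -52. Arithmetic with common difference −5.
Filling track A at index 3 by its rule yields 2.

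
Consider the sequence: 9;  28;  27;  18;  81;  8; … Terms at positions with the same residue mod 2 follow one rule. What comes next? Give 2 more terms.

Split by position mod 2 into 2 tracks.
Track A: 9, 27, 81. Powers of 3.
Track B: 28, 18, 8. Subtracting 10 each time.
Position 7 → track A, term 4 = 243.
Position 8 falls in track B as its term 4, giving -2.

243, -2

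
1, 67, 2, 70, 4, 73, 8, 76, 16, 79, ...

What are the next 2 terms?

Positions 1, 3, 5, … form one subsequence and positions 2, 4, 6, … form another.
Subsequence A: 1, 2, 4, 8, 16. Successive powers of 2.
Subsequence B: 67, 70, 73, 76, 79. Arithmetic, step +3.
The 11th slot belongs to subsequence A; its 6th term is 32.
The 12th slot belongs to subsequence B; its 6th term is 82.

32, 82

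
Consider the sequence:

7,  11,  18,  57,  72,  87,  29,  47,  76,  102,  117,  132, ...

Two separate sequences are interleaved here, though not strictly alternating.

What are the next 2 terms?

123, 199

Positions follow the repeating pattern AAABBB; grouping by letter gives 2 tracks.
Stream A: 7, 11, 18, 29, 47, 76. Each term equals the sum of the previous two.
Stream B: 57, 72, 87, 102, 117, 132. Adding 15 each time.
Position 13 falls in stream A as its term 7, giving 123.
The 14th slot belongs to stream A; its 8th term is 199.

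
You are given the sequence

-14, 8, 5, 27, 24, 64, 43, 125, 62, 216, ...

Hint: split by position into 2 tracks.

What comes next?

Positions 1, 3, 5, … form one subsequence and positions 2, 4, 6, … form another.
Stream A is -14, 5, 24, 43, 62, which is arithmetic with common difference +19.
Stream B is 8, 27, 64, 125, 216, which is the cubes 2³, 3³, 4³, ….
Position 11 falls in stream A as its term 6, giving 81.

81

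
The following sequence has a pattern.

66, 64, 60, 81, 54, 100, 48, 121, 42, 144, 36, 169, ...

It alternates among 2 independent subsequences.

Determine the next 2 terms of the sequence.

Positions 1, 3, 5, … form one subsequence and positions 2, 4, 6, … form another.
Subsequence A is 66, 60, 54, 48, 42, 36, which is linear: a_n = 72 − 6·n.
Subsequence B is 64, 81, 100, 121, 144, 169, which is consecutive squares n² from n = 8.
Position 13 falls in subsequence A as its term 7, giving 30.
Position 14 → subsequence B, term 7 = 196.

30, 196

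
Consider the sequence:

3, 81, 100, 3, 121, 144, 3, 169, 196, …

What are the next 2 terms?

3, 225

Positions follow the repeating pattern ABB; grouping by letter gives 2 tracks.
Track A: 3, 3, 3 — the constant sequence 3.
Track B: 81, 100, 121, 144, 169, 196 — consecutive squares n² from n = 9.
The 10th slot belongs to track A; its 4th term is 3.
Term 11 comes from track B (its 7th entry): 225.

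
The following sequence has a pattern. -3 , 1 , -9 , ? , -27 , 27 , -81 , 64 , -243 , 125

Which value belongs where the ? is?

Odd-indexed and even-indexed terms follow separate rules.
Stream A: -3, -9, -27, -81, -243 — a geometric progression (common ratio 3).
Stream B: 1, ?, 27, 64, 125 — consecutive cubes n³ from n = 1.
So the missing entry in stream B is 8.

8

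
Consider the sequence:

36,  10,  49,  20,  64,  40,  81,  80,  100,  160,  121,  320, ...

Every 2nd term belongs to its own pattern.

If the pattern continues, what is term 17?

196

Odd-indexed and even-indexed terms follow separate rules.
Track A is 36, 49, 64, 81, 100, 121, which is the squares 6², 7², 8², ….
Track B is 10, 20, 40, 80, 160, 320, which is a geometric progression (common ratio 2).
Position 17 falls in track A as its term 9, giving 196.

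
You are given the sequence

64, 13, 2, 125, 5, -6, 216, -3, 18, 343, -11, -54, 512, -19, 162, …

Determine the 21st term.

Read the sequence 3 terms at a time; column i is its own pattern.
Track A is 64, 125, 216, 343, 512, which is the cubes 4³, 5³, 6³, ….
Track B is 13, 5, -3, -11, -19, which is subtracting 8 each time.
Track C is 2, -6, 18, -54, 162, which is a geometric progression (common ratio -3).
Position 21 falls in track C as its term 7, giving 1458.

1458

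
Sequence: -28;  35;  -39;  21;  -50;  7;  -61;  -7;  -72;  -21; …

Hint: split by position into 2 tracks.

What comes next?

-83

The terms cycle through 2 interleaved subsequences.
Track A: -28, -39, -50, -61, -72 (subtracting 11 each time).
Track B: 35, 21, 7, -7, -21 (subtracting 14 each time).
Term 11 comes from track A (its 6th entry): -83.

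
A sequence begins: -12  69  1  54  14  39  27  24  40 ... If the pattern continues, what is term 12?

-6

The terms cycle through 2 interleaved subsequences.
Track A = -12, 1, 14, 27, 40: arithmetic, step +13.
Track B = 69, 54, 39, 24: arithmetic, step −15.
Term 12 comes from track B (its 6th entry): -6.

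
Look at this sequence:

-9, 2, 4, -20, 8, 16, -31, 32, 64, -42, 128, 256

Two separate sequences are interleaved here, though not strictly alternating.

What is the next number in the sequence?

-53

Reading positions in blocks of 3 reveals the pattern ABB — 2 tracks woven together.
Track A is -9, -20, -31, -42, which is subtracting 11 each time.
Track B is 2, 4, 8, 16, 32, 64, 128, 256, which is powers of 2.
Position 13 → track A, term 5 = -53.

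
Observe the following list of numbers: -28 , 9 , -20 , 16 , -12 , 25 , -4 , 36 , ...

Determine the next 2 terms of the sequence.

4, 49

Split by position mod 2 into 2 tracks.
Track A: -28, -20, -12, -4 (adding 8 each time).
Track B: 9, 16, 25, 36 (consecutive squares n² from n = 3).
The 9th slot belongs to track A; its 5th term is 4.
Term 10 comes from track B (its 5th entry): 49.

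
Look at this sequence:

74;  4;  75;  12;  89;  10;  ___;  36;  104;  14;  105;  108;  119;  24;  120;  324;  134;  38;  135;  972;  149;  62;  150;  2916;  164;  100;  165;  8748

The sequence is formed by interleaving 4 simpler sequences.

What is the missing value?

90

Split by position mod 4 into 4 tracks.
Subsequence A: 74, 89, 104, 119, 134, 149, 164. Arithmetic, step +15.
Subsequence B: 4, 10, 14, 24, 38, 62, 100. Each term equals the sum of the previous two.
Subsequence C: 75, ?, 105, 120, 135, 150, 165. Arithmetic, step +15.
Subsequence D: 12, 36, 108, 324, 972, 2916, 8748. Geometric with ratio 3.
So the missing entry in subsequence C is 90.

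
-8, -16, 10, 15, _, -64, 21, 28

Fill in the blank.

-32

Reading positions in blocks of 4 reveals the pattern AABB — 2 tracks woven together.
Track A: -8, -16, ?, -64 — geometric with ratio 2.
Track B: 10, 15, 21, 28 — triangular numbers starting at T_4.
The gap is track A's term 3; the rule gives -32.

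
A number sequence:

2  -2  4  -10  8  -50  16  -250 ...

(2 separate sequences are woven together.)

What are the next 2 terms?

Split by position mod 2 into 2 tracks.
Subsequence A is 2, 4, 8, 16, which is powers of 2.
Subsequence B is -2, -10, -50, -250, which is a geometric progression (common ratio 5).
The 9th slot belongs to subsequence A; its 5th term is 32.
Term 10 comes from subsequence B (its 5th entry): -1250.

32, -1250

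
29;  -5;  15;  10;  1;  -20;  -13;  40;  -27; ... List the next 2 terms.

Odd-indexed and even-indexed terms follow separate rules.
Stream A: 29, 15, 1, -13, -27. Linear: a_n = 43 − 14·n.
Stream B: -5, 10, -20, 40. Geometric with ratio -2.
The 10th slot belongs to stream B; its 5th term is -80.
Position 11 → stream A, term 6 = -41.

-80, -41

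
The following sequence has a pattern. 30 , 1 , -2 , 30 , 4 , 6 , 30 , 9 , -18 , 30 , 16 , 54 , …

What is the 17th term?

Split by position mod 3: positions 1, 4, 7, … form one track, and each other residue class forms its own.
Stream A: 30, 30, 30, 30. The constant sequence 30.
Stream B: 1, 4, 9, 16. Consecutive squares n² from n = 1.
Stream C: -2, 6, -18, 54. Geometric, ×-3 each step.
The 17th slot belongs to stream B; its 6th term is 36.

36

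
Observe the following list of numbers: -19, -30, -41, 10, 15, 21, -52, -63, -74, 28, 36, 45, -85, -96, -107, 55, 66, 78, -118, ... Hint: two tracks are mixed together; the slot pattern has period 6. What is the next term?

The slot pattern repeats as AAABBB (period 6), so there are 2 interleaved tracks.
Track A = -19, -30, -41, -52, -63, -74, -85, -96, -107, -118: linear: a_n = -8 − 11·n.
Track B = 10, 15, 21, 28, 36, 45, 55, 66, 78: triangular numbers starting at T_4.
Position 20 → track A, term 11 = -129.

-129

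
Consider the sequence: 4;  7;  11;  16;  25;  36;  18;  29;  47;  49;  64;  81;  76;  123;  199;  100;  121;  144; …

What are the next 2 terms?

The slot pattern repeats as AAABBB (period 6), so there are 2 interleaved tracks.
Subsequence A is 4, 7, 11, 18, 29, 47, 76, 123, 199, which is each term equals the sum of the previous two.
Subsequence B is 16, 25, 36, 49, 64, 81, 100, 121, 144, which is consecutive squares n² from n = 4.
The 19th slot belongs to subsequence A; its 10th term is 322.
The 20th slot belongs to subsequence A; its 11th term is 521.

322, 521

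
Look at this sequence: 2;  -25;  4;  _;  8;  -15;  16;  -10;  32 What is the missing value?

The terms cycle through 2 interleaved subsequences.
Track A: 2, 4, 8, 16, 32. Successive powers of 2.
Track B: -25, ?, -15, -10. Arithmetic, step +5.
Track B's pattern makes the blank -20.

-20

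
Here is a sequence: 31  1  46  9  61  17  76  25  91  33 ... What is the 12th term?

Taking every 2nd term gives 2 separate tracks.
Track A: 31, 46, 61, 76, 91 (arithmetic with common difference +15).
Track B: 1, 9, 17, 25, 33 (arithmetic, step +8).
Position 12 → track B, term 6 = 41.

41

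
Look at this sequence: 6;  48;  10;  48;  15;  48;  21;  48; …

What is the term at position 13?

45

Taking every 2nd term gives 2 separate tracks.
Stream A: 6, 10, 15, 21. Triangular numbers starting at T_3.
Stream B: 48, 48, 48, 48. The constant sequence 48.
Position 13 falls in stream A as its term 7, giving 45.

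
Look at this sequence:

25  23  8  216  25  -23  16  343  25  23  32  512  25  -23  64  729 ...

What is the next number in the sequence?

Split by position mod 4: positions 1, 5, 9, … form one track, and each other residue class forms its own.
Track A: 25, 25, 25, 25. Constant 25.
Track B: 23, -23, 23, -23. Alternating ±23.
Track C: 8, 16, 32, 64. Powers 2^3, 2^4, 2^5, ….
Track D: 216, 343, 512, 729. The cubes 6³, 7³, 8³, ….
Position 17 → track A, term 5 = 25.

25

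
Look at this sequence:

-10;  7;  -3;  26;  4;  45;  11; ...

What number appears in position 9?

18

The terms cycle through 2 interleaved subsequences.
Track A: -10, -3, 4, 11 — arithmetic with common difference +7.
Track B: 7, 26, 45 — adding 19 each time.
The 9th slot belongs to track A; its 5th term is 18.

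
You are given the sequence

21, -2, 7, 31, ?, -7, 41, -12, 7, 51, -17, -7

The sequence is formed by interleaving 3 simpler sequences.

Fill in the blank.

Split by position mod 3 into 3 tracks.
Track A: 21, 31, 41, 51 (adding 10 each time).
Track B: -2, ?, -12, -17 (linear: a_n = 3 − 5·n).
Track C: 7, -7, 7, -7 (oscillating between 7 and -7).
Filling track B at index 2 by its rule yields -7.

-7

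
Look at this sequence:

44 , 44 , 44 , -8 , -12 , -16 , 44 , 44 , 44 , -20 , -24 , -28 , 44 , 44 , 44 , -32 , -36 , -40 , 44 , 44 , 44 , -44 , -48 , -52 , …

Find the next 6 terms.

Reading positions in blocks of 6 reveals the pattern AAABBB — 2 tracks woven together.
Stream A: 44, 44, 44, 44, 44, 44, 44, 44, 44, 44, 44, 44 — the constant sequence 44.
Stream B: -8, -12, -16, -20, -24, -28, -32, -36, -40, -44, -48, -52 — subtracting 4 each time.
Term 25 comes from stream A (its 13th entry): 44.
The 26th slot belongs to stream A; its 14th term is 44.
Position 27 → stream A, term 15 = 44.
Position 28 falls in stream B as its term 13, giving -56.
Position 29 → stream B, term 14 = -60.
The 30th slot belongs to stream B; its 15th term is -64.

44, 44, 44, -56, -60, -64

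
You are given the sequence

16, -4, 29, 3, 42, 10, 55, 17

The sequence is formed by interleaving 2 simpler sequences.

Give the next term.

Taking every 2nd term gives 2 separate tracks.
Stream A = 16, 29, 42, 55: linear: a_n = 3 + 13·n.
Stream B = -4, 3, 10, 17: arithmetic, step +7.
The 9th slot belongs to stream A; its 5th term is 68.

68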